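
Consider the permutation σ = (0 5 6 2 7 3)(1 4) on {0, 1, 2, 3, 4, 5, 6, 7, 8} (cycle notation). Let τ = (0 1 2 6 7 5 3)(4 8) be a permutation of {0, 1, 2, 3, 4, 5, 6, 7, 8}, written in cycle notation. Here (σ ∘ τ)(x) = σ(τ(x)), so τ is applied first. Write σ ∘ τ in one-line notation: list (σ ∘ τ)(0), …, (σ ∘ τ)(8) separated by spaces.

For each element, apply τ then σ: 0 → 1 → 4; 1 → 2 → 7; 2 → 6 → 2; 3 → 0 → 5; 4 → 8 → 8; 5 → 3 → 0; 6 → 7 → 3; 7 → 5 → 6; 8 → 4 → 1.
Collecting the images, σ ∘ τ = [4 7 2 5 8 0 3 6 1].

4 7 2 5 8 0 3 6 1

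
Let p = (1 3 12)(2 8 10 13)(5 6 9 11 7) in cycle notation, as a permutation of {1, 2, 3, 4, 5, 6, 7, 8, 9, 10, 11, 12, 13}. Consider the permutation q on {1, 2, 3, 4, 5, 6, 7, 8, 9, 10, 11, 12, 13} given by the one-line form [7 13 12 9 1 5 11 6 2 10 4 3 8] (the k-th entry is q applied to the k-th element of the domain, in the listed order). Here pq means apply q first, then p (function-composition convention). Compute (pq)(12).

q(12) = 3, then p(3) = 12; composing gives (pq)(12) = 12.

12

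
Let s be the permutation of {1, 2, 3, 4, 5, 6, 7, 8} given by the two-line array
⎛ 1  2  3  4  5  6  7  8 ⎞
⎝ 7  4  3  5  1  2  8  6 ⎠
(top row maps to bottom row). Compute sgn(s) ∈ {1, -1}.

1

In disjoint-cycle form the cycle lengths are 7, 1.
A cycle is odd iff its length is even; s has 0 even-length cycles, so sgn(s) = (−1)^0 and s is even.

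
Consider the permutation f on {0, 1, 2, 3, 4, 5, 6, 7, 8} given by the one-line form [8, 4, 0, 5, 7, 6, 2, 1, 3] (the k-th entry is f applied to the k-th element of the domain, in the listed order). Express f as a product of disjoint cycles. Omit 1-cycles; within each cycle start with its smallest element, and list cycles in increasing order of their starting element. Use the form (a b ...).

(0 8 3 5 6 2)(1 4 7)

From 0: 0 → 8 → 3 → 5 → 6 → 2 → 0, closing the cycle (0 8 3 5 6 2).
Continuing from each remaining unvisited element yields (0 8 3 5 6 2)(1 4 7).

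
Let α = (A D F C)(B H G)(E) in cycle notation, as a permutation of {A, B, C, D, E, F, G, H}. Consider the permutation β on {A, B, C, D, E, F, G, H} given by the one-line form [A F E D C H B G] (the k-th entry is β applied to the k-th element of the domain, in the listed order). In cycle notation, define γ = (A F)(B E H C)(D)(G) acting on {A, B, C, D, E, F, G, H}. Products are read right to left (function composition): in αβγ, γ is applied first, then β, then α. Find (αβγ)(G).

H

(αβγ)(G) = α(β(γ(G))). γ(G) = G, then β(G) = B, then α(B) = H, so the result is H.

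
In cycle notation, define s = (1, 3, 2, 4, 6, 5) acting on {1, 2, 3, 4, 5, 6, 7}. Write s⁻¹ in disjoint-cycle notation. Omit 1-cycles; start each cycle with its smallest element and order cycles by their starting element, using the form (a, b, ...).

(1, 5, 6, 4, 2, 3)

The inverse reverses each cycle.
Reversing each cycle of s and rotating so the smallest element leads gives (1, 5, 6, 4, 2, 3).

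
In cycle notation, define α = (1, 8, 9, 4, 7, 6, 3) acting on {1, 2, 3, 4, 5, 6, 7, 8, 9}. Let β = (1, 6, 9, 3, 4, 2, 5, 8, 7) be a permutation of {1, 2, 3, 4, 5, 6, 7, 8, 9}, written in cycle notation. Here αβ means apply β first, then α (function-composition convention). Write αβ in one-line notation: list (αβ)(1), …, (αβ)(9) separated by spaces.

(αβ)(x) = α(β(x)). Computing each image: α(β(1)) = α(6) = 3, α(β(2)) = α(5) = 5, α(β(3)) = α(4) = 7, α(β(4)) = α(2) = 2, α(β(5)) = α(8) = 9, α(β(6)) = α(9) = 4, α(β(7)) = α(1) = 8, α(β(8)) = α(7) = 6, α(β(9)) = α(3) = 1.
Hence αβ = [3 5 7 2 9 4 8 6 1].

3 5 7 2 9 4 8 6 1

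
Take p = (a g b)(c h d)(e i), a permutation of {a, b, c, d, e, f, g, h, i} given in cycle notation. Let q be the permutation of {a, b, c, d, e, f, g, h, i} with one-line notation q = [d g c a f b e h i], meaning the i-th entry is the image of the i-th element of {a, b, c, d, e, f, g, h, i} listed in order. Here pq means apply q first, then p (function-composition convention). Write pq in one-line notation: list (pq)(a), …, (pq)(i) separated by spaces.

c b h g f a i d e

(pq)(x) = p(q(x)). Computing each image: p(q(a)) = p(d) = c, p(q(b)) = p(g) = b, p(q(c)) = p(c) = h, p(q(d)) = p(a) = g, p(q(e)) = p(f) = f, p(q(f)) = p(b) = a, p(q(g)) = p(e) = i, p(q(h)) = p(h) = d, p(q(i)) = p(i) = e.
Hence pq = [c b h g f a i d e].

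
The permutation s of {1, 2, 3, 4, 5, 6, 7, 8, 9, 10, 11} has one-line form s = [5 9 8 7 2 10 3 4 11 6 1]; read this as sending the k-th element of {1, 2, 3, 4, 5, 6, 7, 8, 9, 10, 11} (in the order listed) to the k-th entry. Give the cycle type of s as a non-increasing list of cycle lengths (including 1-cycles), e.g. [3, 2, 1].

[5, 4, 2]

The disjoint cycles are (1 5 2 9 11)(3 8 4 7)(6 10), with lengths 5, 4, 2 in non-increasing order.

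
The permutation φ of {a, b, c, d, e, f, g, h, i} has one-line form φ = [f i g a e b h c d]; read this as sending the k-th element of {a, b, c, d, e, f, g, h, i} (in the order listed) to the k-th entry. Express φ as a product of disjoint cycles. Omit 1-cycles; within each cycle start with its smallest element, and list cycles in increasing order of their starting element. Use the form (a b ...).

(a f b i d)(c g h)

Start at a and follow images: a → f → b → i → d → a, giving the cycle (a f b i d).
Repeating from the next unused element and collecting all non-trivial cycles gives (a f b i d)(c g h).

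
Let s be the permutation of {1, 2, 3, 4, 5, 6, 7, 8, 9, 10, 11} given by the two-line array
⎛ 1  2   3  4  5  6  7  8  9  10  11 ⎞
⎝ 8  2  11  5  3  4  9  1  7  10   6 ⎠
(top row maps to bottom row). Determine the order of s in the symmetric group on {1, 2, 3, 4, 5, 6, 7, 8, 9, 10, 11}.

Decomposing into disjoint cycles gives cycle lengths 5, 2, 2, 1, 1.
Since disjoint cycles commute, ord(s) = lcm(5, 2, 2) = 10.

10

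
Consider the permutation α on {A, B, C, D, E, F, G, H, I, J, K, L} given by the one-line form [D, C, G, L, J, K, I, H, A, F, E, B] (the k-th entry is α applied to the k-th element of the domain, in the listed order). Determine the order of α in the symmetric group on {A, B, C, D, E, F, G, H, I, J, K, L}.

Writing α as disjoint cycles, the cycle lengths are 7, 4, 1.
Since disjoint cycles commute, ord(α) = lcm(7, 4) = 28.

28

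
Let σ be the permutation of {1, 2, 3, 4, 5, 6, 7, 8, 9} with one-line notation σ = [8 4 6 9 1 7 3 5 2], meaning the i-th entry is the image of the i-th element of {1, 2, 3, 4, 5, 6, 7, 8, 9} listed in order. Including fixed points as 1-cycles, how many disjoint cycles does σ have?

The cycle decomposition is (1 8 5)(2 4 9)(3 6 7), which has 3 cycles (counting 1-cycles).

3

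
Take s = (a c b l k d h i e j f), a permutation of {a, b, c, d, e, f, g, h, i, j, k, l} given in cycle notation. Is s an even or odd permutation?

even

The cycle lengths are 11, 1.
A cycle of length ℓ contributes ℓ−1 transpositions, so s is a product of 10 transpositions — even.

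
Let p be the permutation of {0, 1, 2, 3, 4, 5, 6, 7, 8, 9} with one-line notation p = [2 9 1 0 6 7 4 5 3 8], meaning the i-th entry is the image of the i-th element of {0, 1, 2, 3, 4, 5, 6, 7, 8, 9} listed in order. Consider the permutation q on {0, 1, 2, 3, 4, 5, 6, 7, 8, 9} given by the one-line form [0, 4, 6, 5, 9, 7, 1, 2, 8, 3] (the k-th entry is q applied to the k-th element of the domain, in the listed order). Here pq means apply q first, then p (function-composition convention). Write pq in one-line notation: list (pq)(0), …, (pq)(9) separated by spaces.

2 6 4 7 8 5 9 1 3 0

For each element, apply q then p: 0 → 0 → 2; 1 → 4 → 6; 2 → 6 → 4; 3 → 5 → 7; 4 → 9 → 8; 5 → 7 → 5; 6 → 1 → 9; 7 → 2 → 1; 8 → 8 → 3; 9 → 3 → 0.
So pq in one-line form is 2 6 4 7 8 5 9 1 3 0.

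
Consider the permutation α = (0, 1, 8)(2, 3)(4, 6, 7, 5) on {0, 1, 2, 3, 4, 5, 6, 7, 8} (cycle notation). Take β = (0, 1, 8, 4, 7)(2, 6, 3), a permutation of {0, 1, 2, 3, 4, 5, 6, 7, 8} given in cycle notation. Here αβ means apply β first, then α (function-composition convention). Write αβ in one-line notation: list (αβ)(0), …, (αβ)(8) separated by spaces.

For each element, apply β then α: 0 → 1 → 8; 1 → 8 → 0; 2 → 6 → 7; 3 → 2 → 3; 4 → 7 → 5; 5 → 5 → 4; 6 → 3 → 2; 7 → 0 → 1; 8 → 4 → 6.
So αβ in one-line form is 8 0 7 3 5 4 2 1 6.

8 0 7 3 5 4 2 1 6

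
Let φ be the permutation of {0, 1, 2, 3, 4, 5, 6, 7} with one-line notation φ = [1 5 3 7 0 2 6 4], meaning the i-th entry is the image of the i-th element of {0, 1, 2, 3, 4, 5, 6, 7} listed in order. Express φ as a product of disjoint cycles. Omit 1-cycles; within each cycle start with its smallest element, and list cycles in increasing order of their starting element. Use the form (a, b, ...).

Start at 0 and follow images: 0 → 1 → 5 → 2 → 3 → 7 → 4 → 0, giving the cycle (0, 1, 5, 2, 3, 7, 4).
Continuing from each remaining unvisited element yields (0, 1, 5, 2, 3, 7, 4).

(0, 1, 5, 2, 3, 7, 4)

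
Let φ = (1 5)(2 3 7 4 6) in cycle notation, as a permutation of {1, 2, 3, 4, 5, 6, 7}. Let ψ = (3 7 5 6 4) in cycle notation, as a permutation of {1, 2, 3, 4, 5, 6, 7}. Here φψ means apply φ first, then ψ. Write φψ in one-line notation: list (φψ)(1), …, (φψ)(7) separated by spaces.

6 7 5 4 1 2 3

(φψ)(x) = ψ(φ(x)). Computing each image: ψ(φ(1)) = ψ(5) = 6, ψ(φ(2)) = ψ(3) = 7, ψ(φ(3)) = ψ(7) = 5, ψ(φ(4)) = ψ(6) = 4, ψ(φ(5)) = ψ(1) = 1, ψ(φ(6)) = ψ(2) = 2, ψ(φ(7)) = ψ(4) = 3.
Hence φψ = [6 7 5 4 1 2 3].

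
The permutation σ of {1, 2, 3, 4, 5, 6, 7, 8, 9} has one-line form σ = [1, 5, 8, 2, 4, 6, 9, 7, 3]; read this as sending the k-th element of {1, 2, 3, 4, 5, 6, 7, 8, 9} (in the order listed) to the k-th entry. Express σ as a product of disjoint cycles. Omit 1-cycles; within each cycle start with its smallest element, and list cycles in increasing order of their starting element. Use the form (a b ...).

Start at 2 and follow images: 2 → 5 → 4 → 2, giving the cycle (2 5 4).
Repeating from the next unused element and collecting all non-trivial cycles gives (2 5 4)(3 8 7 9).

(2 5 4)(3 8 7 9)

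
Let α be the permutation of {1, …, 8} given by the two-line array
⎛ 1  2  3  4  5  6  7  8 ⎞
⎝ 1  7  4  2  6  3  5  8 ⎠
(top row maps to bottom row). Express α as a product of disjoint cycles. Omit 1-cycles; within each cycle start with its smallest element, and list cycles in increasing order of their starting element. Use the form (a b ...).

Iterating α from 2 gives 2 → 7 → 5 → 6 → 3 → 4 → 2; that is the 6-cycle (2 7 5 6 3 4).
Continuing from each remaining unvisited element yields (2 7 5 6 3 4).

(2 7 5 6 3 4)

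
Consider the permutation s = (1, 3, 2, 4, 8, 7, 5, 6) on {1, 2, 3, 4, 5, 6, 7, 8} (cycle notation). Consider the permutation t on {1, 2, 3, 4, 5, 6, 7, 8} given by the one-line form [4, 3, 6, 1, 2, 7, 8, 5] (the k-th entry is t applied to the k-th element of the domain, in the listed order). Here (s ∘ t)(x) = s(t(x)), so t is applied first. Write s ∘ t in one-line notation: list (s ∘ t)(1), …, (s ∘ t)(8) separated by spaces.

Chase each element through t then s: 1 → 4 → 8; 2 → 3 → 2; 3 → 6 → 1; 4 → 1 → 3; 5 → 2 → 4; 6 → 7 → 5; 7 → 8 → 7; 8 → 5 → 6.
So s ∘ t in one-line form is 8 2 1 3 4 5 7 6.

8 2 1 3 4 5 7 6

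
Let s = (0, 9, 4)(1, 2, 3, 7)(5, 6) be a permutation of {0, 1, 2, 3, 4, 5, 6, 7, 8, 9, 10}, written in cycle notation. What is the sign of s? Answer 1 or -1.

The cycle lengths are 4, 3, 2, 1, 1.
A cycle of length ℓ contributes ℓ−1 transpositions, so s is a product of 3 + 2 + 1 = 6 transpositions — even.

1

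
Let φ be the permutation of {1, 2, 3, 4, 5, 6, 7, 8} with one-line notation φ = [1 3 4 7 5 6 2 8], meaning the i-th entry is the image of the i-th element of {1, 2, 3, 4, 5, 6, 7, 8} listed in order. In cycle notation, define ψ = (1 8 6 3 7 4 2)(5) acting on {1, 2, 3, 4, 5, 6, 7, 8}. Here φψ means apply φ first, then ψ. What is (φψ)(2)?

First apply φ: φ(2) = 3, then ψ(3) = 7. Thus (φψ)(2) = 7.

7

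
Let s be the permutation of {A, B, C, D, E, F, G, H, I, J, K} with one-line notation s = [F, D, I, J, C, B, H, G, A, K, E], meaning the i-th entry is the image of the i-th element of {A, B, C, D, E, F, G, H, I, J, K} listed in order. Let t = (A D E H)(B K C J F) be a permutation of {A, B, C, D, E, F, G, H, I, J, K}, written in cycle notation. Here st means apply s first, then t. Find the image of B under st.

E

First apply s: s(B) = D, then t(D) = E. Thus (st)(B) = E.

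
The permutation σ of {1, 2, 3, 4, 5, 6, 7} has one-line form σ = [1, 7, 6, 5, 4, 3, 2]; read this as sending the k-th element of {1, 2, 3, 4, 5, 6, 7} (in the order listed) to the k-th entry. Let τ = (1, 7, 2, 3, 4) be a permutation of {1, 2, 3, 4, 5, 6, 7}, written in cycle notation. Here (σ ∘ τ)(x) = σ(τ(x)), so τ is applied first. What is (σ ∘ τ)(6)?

First apply τ: τ(6) = 6, then σ(6) = 3. Thus (σ ∘ τ)(6) = 3.

3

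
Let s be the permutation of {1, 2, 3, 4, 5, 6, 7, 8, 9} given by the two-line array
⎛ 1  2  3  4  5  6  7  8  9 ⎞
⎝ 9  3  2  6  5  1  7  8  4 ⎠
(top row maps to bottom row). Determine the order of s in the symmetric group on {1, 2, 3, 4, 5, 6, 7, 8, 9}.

The disjoint-cycle form of s has cycle lengths 4, 2, 1, 1, 1.
The order is lcm(4, 2) = 4.

4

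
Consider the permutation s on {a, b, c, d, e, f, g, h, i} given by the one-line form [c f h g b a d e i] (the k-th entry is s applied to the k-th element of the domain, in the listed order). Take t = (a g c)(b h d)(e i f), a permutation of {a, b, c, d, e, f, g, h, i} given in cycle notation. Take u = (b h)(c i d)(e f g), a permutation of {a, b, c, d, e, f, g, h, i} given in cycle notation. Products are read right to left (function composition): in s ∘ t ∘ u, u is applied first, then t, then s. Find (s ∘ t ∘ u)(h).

Chase h: u(h) = b; t(b) = h; s(h) = e. Hence (s ∘ t ∘ u)(h) = e.

e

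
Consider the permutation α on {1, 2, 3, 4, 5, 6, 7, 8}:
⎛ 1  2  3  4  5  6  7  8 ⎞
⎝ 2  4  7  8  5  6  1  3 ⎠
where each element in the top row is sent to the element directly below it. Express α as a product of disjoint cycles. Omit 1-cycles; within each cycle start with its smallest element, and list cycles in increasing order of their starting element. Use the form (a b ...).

Start at 1 and follow images: 1 → 2 → 4 → 8 → 3 → 7 → 1, giving the cycle (1 2 4 8 3 7).
Repeating from the next unused element and collecting all non-trivial cycles gives (1 2 4 8 3 7).

(1 2 4 8 3 7)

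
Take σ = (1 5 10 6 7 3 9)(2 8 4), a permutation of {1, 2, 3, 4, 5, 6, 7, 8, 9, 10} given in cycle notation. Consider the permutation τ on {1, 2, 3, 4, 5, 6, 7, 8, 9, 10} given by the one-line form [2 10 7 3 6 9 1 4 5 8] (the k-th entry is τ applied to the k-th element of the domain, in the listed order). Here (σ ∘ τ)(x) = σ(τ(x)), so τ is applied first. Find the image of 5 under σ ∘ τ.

τ(5) = 6, then σ(6) = 7; composing gives (σ ∘ τ)(5) = 7.

7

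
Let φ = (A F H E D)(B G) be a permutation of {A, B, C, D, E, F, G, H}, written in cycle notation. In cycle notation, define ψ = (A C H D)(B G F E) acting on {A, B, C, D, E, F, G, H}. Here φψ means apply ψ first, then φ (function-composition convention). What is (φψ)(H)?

A

(φψ)(H) = φ(ψ(H)). ψ(H) = D, then φ(D) = A. So (φψ)(H) = A.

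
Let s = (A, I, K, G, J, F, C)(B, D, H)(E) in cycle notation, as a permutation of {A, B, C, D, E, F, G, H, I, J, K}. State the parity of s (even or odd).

The cycle lengths are 7, 3, 1.
A cycle is odd iff its length is even; s has 0 even-length cycles, so sgn(s) = (−1)^0 and s is even.

even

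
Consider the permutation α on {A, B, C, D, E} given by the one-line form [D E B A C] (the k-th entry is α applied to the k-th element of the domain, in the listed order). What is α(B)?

E

B is element number 2 of the domain, and entry number 2 of the one-line form is E, so α(B) = E.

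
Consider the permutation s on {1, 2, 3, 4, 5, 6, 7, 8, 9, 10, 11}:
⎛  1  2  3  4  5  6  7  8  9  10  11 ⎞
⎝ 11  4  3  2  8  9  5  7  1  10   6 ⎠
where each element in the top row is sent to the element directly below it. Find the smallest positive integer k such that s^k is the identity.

The disjoint-cycle form of s has cycle lengths 4, 3, 2, 1, 1.
The order is lcm(4, 3, 2) = 12.

12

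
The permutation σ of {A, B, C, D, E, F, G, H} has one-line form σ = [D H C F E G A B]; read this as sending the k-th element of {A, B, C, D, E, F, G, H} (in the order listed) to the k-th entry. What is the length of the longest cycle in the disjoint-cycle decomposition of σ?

4

Decomposing into disjoint cycles gives (A D F G)(B H); the longest has length 4.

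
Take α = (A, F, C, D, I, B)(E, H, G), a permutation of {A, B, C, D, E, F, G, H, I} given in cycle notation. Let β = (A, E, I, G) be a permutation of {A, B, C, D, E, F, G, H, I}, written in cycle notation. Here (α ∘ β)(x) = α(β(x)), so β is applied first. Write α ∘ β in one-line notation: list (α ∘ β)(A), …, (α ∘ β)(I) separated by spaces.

For each element, apply β then α: A → E → H; B → B → A; C → C → D; D → D → I; E → I → B; F → F → C; G → A → F; H → H → G; I → G → E.
Collecting the images, α ∘ β = [H A D I B C F G E].

H A D I B C F G E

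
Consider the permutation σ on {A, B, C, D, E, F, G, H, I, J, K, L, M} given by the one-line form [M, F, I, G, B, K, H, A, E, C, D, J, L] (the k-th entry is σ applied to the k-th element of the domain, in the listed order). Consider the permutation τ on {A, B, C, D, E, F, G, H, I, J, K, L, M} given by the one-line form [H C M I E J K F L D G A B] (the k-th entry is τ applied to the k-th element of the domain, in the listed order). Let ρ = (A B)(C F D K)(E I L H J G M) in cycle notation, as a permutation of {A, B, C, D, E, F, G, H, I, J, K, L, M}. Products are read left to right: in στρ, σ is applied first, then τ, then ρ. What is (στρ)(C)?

H

Apply the permutations in order: σ(C) = I, then τ(I) = L, then ρ(L) = H. So (στρ)(C) = H.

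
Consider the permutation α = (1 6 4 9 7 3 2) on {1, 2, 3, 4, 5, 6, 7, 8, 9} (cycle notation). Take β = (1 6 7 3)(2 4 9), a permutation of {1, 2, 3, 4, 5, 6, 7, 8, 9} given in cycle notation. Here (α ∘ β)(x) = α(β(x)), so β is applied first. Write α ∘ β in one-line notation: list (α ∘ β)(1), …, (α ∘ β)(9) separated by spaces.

4 9 6 7 5 3 2 8 1

For each element, apply β then α: 1 → 6 → 4; 2 → 4 → 9; 3 → 1 → 6; 4 → 9 → 7; 5 → 5 → 5; 6 → 7 → 3; 7 → 3 → 2; 8 → 8 → 8; 9 → 2 → 1.
Collecting the images, α ∘ β = [4 9 6 7 5 3 2 8 1].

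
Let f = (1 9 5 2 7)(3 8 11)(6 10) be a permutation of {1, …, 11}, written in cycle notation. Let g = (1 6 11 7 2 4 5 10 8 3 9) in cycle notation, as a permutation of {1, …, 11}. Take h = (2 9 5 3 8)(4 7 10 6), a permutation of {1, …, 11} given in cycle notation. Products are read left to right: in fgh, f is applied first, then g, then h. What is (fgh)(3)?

Apply the permutations in order: f(3) = 8, then g(8) = 3, then h(3) = 8. So (fgh)(3) = 8.

8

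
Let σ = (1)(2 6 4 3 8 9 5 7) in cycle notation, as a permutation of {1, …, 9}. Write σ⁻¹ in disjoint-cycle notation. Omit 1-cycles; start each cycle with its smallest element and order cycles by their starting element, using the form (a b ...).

The inverse reverses each cycle.
After reversing and putting each cycle's least element first, σ⁻¹ = (2 7 5 9 8 3 4 6).

(2 7 5 9 8 3 4 6)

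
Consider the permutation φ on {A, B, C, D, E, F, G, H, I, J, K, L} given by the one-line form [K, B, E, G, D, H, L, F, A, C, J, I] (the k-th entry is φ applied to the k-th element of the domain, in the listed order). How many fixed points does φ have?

1

The fixed points (elements with φ(x) = x) are {B}, so there is 1.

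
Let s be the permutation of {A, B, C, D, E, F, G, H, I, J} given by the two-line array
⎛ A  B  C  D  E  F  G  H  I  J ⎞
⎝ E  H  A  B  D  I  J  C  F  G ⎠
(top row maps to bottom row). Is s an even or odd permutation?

odd

In disjoint-cycle form the cycle lengths are 6, 2, 2.
A cycle of length ℓ contributes ℓ−1 transpositions, so s is a product of 5 + 1 + 1 = 7 transpositions — odd.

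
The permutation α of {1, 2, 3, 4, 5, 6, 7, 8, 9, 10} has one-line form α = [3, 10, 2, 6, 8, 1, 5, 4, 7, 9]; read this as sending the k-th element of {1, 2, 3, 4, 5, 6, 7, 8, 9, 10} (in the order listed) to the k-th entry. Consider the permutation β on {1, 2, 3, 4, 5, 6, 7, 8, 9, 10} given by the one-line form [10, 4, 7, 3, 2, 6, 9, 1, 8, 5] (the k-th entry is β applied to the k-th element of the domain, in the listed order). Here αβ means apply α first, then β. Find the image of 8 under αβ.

First apply α: α(8) = 4, then β(4) = 3. Thus (αβ)(8) = 3.

3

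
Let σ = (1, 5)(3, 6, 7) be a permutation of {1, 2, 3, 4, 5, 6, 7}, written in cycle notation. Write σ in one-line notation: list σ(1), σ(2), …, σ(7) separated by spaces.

5 2 6 4 1 7 3

Image by image: 1→5, 2→2, 3→6, 4→4, 5→1, 6→7, 7→3.
Listing these in domain order gives 5 2 6 4 1 7 3.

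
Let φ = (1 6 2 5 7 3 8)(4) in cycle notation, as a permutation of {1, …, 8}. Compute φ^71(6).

6 lies in the 7-cycle (1 6 2 5 7 3 8).
On a 7-cycle, φ^7 is the identity, so φ^71 = φ^1 there (71 ≡ 1 mod 7).
Advancing 1 step from 6: 6 → 2.

2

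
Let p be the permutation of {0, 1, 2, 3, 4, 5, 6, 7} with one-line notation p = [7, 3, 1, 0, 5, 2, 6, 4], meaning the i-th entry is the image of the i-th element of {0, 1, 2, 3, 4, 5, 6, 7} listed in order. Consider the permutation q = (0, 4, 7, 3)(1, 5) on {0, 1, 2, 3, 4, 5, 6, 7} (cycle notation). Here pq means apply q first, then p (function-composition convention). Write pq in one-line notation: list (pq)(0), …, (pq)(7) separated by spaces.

5 2 1 7 4 3 6 0

For each element, apply q then p: 0 → 4 → 5; 1 → 5 → 2; 2 → 2 → 1; 3 → 0 → 7; 4 → 7 → 4; 5 → 1 → 3; 6 → 6 → 6; 7 → 3 → 0.
Collecting the images, pq = [5 2 1 7 4 3 6 0].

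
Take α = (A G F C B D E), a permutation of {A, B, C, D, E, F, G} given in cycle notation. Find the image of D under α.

In the cycle (A G F C B D E), D is followed by E, so α(D) = E.

E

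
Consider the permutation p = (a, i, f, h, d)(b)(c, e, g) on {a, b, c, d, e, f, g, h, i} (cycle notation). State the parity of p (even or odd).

even

The cycle lengths are 5, 3, 1.
A cycle of length ℓ contributes ℓ−1 transpositions, so p is a product of 4 + 2 = 6 transpositions — even.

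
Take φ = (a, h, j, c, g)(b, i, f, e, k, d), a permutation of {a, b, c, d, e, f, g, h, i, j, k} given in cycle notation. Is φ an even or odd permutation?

The cycle lengths are 6, 5.
A cycle of length ℓ contributes ℓ−1 transpositions, so φ is a product of 5 + 4 = 9 transpositions — odd.

odd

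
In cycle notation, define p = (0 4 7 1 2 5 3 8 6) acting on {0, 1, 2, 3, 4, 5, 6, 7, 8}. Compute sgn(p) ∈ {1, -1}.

1

The cycle lengths are 9.
A cycle of length ℓ contributes ℓ−1 transpositions, so p is a product of 8 transpositions — even.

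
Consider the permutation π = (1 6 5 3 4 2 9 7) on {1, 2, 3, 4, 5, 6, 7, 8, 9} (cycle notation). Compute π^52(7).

7 lies in the 8-cycle (1 6 5 3 4 2 9 7).
Powers repeat with period 8 on this cycle, and 52 mod 8 = 4, so π^52(7) = π^4(7).
Advancing 4 steps from 7: 7 → 1 → 6 → 5 → 3.

3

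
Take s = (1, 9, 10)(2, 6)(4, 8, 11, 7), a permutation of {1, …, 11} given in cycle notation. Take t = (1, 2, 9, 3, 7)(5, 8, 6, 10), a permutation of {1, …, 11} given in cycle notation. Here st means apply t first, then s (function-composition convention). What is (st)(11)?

First apply t: t(11) = 11, then s(11) = 7. Thus (st)(11) = 7.

7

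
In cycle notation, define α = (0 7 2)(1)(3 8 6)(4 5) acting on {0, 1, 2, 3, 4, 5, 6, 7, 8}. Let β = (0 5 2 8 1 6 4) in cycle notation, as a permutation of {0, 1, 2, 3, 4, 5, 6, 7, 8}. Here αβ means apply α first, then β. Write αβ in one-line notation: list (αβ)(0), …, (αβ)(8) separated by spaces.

7 6 5 1 2 0 3 8 4

Chase each element through α then β: 0 → 7 → 7; 1 → 1 → 6; 2 → 0 → 5; 3 → 8 → 1; 4 → 5 → 2; 5 → 4 → 0; 6 → 3 → 3; 7 → 2 → 8; 8 → 6 → 4.
Collecting the images, αβ = [7 6 5 1 2 0 3 8 4].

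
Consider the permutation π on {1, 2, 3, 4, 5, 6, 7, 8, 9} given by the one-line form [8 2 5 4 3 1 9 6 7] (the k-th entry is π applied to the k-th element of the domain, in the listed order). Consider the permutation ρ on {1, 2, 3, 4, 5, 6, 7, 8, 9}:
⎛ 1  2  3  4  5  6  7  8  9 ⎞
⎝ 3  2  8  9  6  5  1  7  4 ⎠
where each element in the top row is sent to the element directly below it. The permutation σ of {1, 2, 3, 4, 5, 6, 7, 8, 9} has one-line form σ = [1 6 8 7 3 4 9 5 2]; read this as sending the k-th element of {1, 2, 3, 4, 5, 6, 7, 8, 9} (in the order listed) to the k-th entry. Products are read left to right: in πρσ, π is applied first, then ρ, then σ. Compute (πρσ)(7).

7

Chase 7: π(7) = 9; ρ(9) = 4; σ(4) = 7. Hence (πρσ)(7) = 7.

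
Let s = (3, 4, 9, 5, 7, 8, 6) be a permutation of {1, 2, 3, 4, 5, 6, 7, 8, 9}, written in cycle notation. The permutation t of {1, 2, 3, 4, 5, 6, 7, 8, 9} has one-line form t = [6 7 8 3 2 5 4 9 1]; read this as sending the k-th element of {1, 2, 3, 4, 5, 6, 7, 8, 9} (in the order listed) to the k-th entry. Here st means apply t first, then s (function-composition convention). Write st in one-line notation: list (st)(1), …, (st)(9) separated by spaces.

3 8 6 4 2 7 9 5 1

For each element, apply t then s: 1 → 6 → 3; 2 → 7 → 8; 3 → 8 → 6; 4 → 3 → 4; 5 → 2 → 2; 6 → 5 → 7; 7 → 4 → 9; 8 → 9 → 5; 9 → 1 → 1.
So st in one-line form is 3 8 6 4 2 7 9 5 1.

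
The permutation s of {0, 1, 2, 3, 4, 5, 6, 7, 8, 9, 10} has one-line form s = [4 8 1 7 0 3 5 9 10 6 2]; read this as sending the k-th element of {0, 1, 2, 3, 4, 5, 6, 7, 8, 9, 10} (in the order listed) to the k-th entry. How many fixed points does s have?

No element satisfies s(x) = x, so there are 0 fixed points.

0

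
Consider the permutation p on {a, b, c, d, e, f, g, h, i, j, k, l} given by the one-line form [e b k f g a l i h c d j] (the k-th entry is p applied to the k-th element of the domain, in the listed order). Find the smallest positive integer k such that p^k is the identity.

18

The disjoint-cycle form of p has cycle lengths 9, 2, 1.
The order of p is the least common multiple of its cycle lengths: lcm(9, 2) = 18.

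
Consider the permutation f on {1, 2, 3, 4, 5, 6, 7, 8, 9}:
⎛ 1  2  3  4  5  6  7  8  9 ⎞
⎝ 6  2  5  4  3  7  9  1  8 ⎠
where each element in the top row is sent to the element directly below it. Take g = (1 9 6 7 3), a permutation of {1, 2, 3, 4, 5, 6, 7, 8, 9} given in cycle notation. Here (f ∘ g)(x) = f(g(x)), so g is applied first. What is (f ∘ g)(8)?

1

First apply g: g(8) = 8, then f(8) = 1. Thus (f ∘ g)(8) = 1.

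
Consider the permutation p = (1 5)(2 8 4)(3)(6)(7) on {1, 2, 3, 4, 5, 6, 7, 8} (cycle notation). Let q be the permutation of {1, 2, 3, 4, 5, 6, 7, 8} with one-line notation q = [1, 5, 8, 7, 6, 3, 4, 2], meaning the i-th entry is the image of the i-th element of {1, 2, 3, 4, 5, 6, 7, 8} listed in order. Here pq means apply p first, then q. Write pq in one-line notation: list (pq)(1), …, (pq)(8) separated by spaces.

6 2 8 5 1 3 4 7

Chase each element through p then q: 1 → 5 → 6; 2 → 8 → 2; 3 → 3 → 8; 4 → 2 → 5; 5 → 1 → 1; 6 → 6 → 3; 7 → 7 → 4; 8 → 4 → 7.
So pq in one-line form is 6 2 8 5 1 3 4 7.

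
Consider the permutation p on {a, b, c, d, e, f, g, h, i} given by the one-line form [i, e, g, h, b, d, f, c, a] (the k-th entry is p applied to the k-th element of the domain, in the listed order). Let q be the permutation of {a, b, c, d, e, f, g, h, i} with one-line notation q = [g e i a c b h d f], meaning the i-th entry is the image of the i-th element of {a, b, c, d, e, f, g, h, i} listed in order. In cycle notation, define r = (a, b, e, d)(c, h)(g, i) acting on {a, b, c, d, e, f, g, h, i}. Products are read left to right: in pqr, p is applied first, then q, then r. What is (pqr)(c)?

c

(pqr)(c) = r(q(p(c))). p(c) = g, then q(g) = h, then r(h) = c, so the result is c.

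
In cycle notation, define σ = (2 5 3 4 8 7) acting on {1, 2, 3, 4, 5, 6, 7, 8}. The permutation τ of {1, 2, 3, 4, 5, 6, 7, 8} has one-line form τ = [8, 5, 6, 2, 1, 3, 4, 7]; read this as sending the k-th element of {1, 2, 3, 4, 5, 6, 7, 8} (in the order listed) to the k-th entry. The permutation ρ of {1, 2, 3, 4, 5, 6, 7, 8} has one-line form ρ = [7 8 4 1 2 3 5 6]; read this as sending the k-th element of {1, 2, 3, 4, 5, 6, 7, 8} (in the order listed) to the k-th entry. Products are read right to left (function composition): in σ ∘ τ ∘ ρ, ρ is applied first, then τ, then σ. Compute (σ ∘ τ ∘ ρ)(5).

3

Chase 5: ρ(5) = 2; τ(2) = 5; σ(5) = 3. Hence (σ ∘ τ ∘ ρ)(5) = 3.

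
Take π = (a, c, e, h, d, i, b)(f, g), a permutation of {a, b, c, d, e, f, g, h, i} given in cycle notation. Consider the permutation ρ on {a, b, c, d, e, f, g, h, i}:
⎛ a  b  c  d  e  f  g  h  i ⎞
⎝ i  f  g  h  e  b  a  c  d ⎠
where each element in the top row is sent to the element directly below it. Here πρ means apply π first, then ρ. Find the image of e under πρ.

(πρ)(e) = ρ(π(e)). π(e) = h, then ρ(h) = c. So (πρ)(e) = c.

c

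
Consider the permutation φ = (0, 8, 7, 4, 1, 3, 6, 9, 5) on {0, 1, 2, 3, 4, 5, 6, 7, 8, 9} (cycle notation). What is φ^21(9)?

9 lies in the 9-cycle (0, 8, 7, 4, 1, 3, 6, 9, 5).
On a 9-cycle, φ^9 is the identity, so φ^21 = φ^3 there (21 ≡ 3 mod 9).
Stepping 3 places around the cycle: 9 → 5 → 0 → 8.

8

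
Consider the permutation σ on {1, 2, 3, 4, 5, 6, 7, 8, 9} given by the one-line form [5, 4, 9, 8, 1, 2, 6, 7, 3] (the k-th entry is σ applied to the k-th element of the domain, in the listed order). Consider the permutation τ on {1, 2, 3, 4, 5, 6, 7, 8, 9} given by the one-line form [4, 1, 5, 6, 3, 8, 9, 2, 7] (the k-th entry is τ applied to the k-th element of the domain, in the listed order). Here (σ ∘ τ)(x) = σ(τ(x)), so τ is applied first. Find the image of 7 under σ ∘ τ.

(σ ∘ τ)(7) = σ(τ(7)). τ(7) = 9, then σ(9) = 3. So (σ ∘ τ)(7) = 3.

3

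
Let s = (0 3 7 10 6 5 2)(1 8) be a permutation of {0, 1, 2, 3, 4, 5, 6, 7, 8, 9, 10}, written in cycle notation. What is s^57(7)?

10

7 lies in the 7-cycle (0 3 7 10 6 5 2).
On a 7-cycle, s^7 is the identity, so s^57 = s^1 there (57 ≡ 1 mod 7).
Advancing 1 step from 7: 7 → 10.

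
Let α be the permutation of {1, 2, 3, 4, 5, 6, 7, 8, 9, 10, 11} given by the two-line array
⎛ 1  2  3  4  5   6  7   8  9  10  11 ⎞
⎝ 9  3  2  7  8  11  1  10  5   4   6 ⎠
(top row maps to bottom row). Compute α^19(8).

Tracing 8 → 10 → … returns to 8 after 7 steps, so 8 lies in a 7-cycle (1 9 5 8 10 4 7).
Powers repeat with period 7 on this cycle, and 19 mod 7 = 5, so α^19(8) = α^5(8).
Advancing 5 steps from 8: 8 → 10 → 4 → 7 → 1 → 9.

9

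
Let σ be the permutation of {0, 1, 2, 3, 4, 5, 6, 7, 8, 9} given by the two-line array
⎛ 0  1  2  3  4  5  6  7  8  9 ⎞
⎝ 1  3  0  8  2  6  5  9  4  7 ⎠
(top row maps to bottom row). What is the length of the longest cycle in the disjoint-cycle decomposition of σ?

Decomposing into disjoint cycles gives (0 1 3 8 4 2)(5 6)(7 9); the longest has length 6.

6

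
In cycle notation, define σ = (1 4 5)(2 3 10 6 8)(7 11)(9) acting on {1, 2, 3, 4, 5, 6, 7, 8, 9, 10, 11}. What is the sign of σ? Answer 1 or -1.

The cycle lengths are 5, 3, 2, 1.
A cycle is odd iff its length is even; σ has 1 even-length cycle, so sgn(σ) = (−1)^1 and σ is odd.

-1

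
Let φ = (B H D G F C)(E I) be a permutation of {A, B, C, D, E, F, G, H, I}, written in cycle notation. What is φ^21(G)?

B

G lies in the 6-cycle (B H D G F C).
Since the cycle has length 6, φ^21 acts on it the same as φ^3 (21 mod 6 = 3).
Stepping 3 places around the cycle: G → F → C → B.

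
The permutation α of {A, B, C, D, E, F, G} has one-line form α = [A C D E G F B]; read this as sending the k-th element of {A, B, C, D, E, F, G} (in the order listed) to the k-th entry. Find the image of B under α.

B is element number 2 of the domain, and entry number 2 of the one-line form is C, so α(B) = C.

C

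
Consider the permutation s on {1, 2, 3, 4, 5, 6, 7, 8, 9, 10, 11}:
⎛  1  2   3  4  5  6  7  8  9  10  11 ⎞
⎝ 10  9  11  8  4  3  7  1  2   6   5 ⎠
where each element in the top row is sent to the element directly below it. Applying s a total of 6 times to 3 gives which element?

10

Tracing 3 → 11 → … returns to 3 after 8 steps, so 3 lies in an 8-cycle (1 10 6 3 11 5 4 8).
Stepping 6 places around the cycle: 3 → 11 → 5 → 4 → 8 → 1 → 10.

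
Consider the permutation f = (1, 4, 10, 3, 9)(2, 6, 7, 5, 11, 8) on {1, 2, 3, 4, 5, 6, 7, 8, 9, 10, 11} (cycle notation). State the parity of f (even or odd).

odd

The cycle lengths are 6, 5.
A cycle of length ℓ contributes ℓ−1 transpositions, so f is a product of 5 + 4 = 9 transpositions — odd.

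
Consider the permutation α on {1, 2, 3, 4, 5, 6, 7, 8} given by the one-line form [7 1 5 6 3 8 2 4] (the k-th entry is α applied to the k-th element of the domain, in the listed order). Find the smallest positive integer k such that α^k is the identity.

Writing α as disjoint cycles, the cycle lengths are 3, 3, 2.
The order is lcm(3, 3, 2) = 6.

6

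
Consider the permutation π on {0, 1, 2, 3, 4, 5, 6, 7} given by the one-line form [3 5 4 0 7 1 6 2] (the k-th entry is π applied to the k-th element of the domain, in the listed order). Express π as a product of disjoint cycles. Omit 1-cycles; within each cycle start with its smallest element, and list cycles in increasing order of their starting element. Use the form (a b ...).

(0 3)(1 5)(2 4 7)

Iterating π from 0 gives 0 → 3 → 0; that is the 2-cycle (0 3).
Continuing from each remaining unvisited element yields (0 3)(1 5)(2 4 7).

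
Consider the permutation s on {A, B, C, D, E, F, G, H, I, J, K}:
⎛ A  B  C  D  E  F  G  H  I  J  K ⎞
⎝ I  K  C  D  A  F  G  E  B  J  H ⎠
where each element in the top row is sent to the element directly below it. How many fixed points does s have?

5

The fixed points (elements with s(x) = x) are {C, D, F, G, J}, so there are 5.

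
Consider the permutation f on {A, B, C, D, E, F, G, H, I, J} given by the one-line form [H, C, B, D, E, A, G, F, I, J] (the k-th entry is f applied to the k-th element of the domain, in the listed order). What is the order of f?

6

The disjoint-cycle form of f has cycle lengths 3, 2, 1, 1, 1, 1, 1.
The order of f is the least common multiple of its cycle lengths: lcm(3, 2) = 6.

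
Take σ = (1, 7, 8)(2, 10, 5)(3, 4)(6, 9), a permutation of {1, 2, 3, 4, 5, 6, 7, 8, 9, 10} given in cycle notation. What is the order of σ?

The cycle type of σ is (3, 3, 2, 2).
The order of σ is the least common multiple of its cycle lengths: lcm(3, 3, 2, 2) = 6.

6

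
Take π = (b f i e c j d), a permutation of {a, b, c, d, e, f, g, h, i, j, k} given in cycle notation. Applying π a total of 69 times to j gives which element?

c

j lies in the 7-cycle (b f i e c j d).
Powers repeat with period 7 on this cycle, and 69 mod 7 = 6, so π^69(j) = π^6(j).
Stepping 6 places around the cycle: j → d → b → f → i → e → c.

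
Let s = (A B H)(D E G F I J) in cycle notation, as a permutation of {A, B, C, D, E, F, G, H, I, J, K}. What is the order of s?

6

The disjoint cycles have lengths 6, 3, 1, 1.
The order is lcm(6, 3) = 6.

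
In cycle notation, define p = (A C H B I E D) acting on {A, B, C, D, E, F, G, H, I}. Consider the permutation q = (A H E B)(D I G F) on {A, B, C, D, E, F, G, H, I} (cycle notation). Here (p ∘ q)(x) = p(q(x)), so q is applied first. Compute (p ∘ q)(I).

G

q(I) = G, then p(G) = G; composing gives (p ∘ q)(I) = G.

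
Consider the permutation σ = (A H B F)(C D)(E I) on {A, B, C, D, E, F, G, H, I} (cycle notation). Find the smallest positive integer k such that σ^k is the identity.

4

The disjoint cycles have lengths 4, 2, 2, 1.
The order of σ is the least common multiple of its cycle lengths: lcm(4, 2, 2) = 4.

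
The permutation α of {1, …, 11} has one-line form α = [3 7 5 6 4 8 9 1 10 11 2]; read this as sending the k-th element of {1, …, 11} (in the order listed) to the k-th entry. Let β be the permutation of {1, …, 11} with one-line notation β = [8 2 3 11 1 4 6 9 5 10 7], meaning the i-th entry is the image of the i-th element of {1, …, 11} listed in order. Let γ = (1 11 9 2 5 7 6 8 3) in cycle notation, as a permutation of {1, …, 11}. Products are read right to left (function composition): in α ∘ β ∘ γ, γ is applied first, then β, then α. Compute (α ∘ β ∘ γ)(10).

11

Apply the permutations in order: γ(10) = 10, then β(10) = 10, then α(10) = 11. So (α ∘ β ∘ γ)(10) = 11.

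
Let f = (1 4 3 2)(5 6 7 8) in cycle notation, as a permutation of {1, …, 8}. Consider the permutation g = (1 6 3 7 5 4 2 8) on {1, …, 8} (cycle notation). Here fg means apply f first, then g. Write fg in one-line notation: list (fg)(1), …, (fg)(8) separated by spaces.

For each element, apply f then g: 1 → 4 → 2; 2 → 1 → 6; 3 → 2 → 8; 4 → 3 → 7; 5 → 6 → 3; 6 → 7 → 5; 7 → 8 → 1; 8 → 5 → 4.
So fg in one-line form is 2 6 8 7 3 5 1 4.

2 6 8 7 3 5 1 4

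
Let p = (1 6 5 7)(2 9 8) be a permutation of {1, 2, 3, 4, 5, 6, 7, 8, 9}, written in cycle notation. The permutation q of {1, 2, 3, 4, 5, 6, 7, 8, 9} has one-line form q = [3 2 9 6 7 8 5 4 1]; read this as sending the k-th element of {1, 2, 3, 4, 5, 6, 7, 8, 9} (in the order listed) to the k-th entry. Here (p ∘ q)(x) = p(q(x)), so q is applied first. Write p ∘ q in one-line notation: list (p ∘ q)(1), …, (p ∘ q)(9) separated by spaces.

For each element, apply q then p: 1 → 3 → 3; 2 → 2 → 9; 3 → 9 → 8; 4 → 6 → 5; 5 → 7 → 1; 6 → 8 → 2; 7 → 5 → 7; 8 → 4 → 4; 9 → 1 → 6.
So p ∘ q in one-line form is 3 9 8 5 1 2 7 4 6.

3 9 8 5 1 2 7 4 6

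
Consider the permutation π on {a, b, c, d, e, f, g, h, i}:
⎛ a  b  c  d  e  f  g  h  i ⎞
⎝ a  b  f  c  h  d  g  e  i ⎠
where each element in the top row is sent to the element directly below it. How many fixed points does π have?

The fixed points (elements with π(x) = x) are {a, b, g, i}, so there are 4.

4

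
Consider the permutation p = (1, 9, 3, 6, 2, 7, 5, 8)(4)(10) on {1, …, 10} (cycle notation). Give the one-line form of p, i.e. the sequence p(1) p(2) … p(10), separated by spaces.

Image by image: 1→9, 2→7, 3→6, 4→4, 5→8, 6→2, 7→5, 8→1, 9→3, 10→10.
So the one-line form is 9 7 6 4 8 2 5 1 3 10.

9 7 6 4 8 2 5 1 3 10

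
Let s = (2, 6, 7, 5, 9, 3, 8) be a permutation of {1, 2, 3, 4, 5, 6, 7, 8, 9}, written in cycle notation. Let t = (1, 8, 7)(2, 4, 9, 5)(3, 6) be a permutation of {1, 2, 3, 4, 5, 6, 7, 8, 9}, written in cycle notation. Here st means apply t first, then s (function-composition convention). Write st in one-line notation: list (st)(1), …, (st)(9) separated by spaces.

(st)(x) = s(t(x)). Computing each image: s(t(1)) = s(8) = 2, s(t(2)) = s(4) = 4, s(t(3)) = s(6) = 7, s(t(4)) = s(9) = 3, s(t(5)) = s(2) = 6, s(t(6)) = s(3) = 8, s(t(7)) = s(1) = 1, s(t(8)) = s(7) = 5, s(t(9)) = s(5) = 9.
Hence st = [2 4 7 3 6 8 1 5 9].

2 4 7 3 6 8 1 5 9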